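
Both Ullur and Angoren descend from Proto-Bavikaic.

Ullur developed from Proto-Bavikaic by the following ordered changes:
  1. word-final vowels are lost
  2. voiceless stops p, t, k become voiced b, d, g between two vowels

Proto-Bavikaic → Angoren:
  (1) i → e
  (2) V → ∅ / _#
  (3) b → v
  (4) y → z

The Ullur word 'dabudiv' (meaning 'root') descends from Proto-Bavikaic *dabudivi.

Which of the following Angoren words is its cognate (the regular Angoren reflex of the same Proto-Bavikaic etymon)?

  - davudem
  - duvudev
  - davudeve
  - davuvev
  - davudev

Angoren: *dabudivi > dabudeve > dabudev > davudev  (by vowel merger, apocope, unconditioned shift)
Only 'davudev' matches the regular Angoren development of *dabudivi.

davudev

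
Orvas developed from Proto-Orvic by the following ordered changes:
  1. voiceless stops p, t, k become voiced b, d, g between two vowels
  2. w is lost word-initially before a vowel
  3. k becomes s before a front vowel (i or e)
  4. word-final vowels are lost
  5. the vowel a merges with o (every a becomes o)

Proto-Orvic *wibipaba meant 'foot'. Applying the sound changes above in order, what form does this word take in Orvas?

Orvas: *wibipaba
  wibipaba → wibibaba   [intervocalic voicing]
  wibibaba → ibibaba   [glide loss]
  ibibaba (rule 3 does not apply)
  ibibaba → ibibab   [apocope]
  ibibab → ibibob   [vowel merger]
  giving Orvas ibibob.

ibibob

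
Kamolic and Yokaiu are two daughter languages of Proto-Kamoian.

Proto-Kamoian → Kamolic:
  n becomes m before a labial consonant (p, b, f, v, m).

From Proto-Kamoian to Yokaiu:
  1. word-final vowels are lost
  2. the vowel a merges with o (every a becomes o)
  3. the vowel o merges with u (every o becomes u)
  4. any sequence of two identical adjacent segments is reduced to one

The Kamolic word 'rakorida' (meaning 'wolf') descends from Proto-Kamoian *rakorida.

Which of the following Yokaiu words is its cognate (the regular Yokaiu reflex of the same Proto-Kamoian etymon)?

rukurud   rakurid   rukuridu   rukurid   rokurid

rukurid

Yokaiu: *rakorida > rakorid > rokorid > rukurid  (by apocope, vowel merger, vowel merger)
The other candidates each miss or misapply at least one Yokaiu change.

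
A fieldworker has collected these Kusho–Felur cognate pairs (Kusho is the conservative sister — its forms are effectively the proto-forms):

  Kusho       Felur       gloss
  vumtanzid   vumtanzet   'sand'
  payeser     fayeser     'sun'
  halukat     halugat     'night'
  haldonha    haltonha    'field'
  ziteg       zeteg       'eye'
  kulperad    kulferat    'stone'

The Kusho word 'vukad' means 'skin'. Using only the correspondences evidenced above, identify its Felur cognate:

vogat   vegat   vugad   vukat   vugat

vugat

halukat ~ halugat — Kusho k corresponds to Felur g between vowels (before a back vowel).
vumtanzid ~ vumtanzet, kulperad ~ kulferat — Kusho d corresponds to Felur t word-finally.
Applying these to Kusho 'vukad':
  vukad → vugad   (k→g between vowels (before a back vowel))
  vugad → vugat   (d→t word-finally)
So the Felur cognate is 'vugat'.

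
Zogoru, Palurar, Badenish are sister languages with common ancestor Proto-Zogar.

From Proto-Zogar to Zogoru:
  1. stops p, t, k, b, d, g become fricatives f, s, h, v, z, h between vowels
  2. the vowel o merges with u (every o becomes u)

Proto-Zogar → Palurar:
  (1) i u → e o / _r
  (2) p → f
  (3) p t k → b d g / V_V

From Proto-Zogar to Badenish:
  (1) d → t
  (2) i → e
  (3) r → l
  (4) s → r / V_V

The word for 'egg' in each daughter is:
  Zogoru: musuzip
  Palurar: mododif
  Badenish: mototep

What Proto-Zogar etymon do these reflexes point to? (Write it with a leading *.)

*motodip

Position 6: Zogoru has i, Palurar has i, Badenish has e. Zogoru preserves i here (none of its changes turn any other segment into i), so the proto-segment is *i.
Position 3: Zogoru has s, Palurar has d, Badenish has t. Taking the neighbouring segments as reconstructed: Zogoru s could go back to *t or *s; Palurar d could go back to *t or *d; Badenish t could go back to *t or *d — the one source consistent with every daughter is *t.
Verify the candidate proto-form against each daughter:
Zogoru: *motodip
  motodip → mosozip   [intervocalic lenition]
  mosozip → musuzip   [vowel merger]
  giving Zogoru musuzip.
Palurar: start from *motodip.
  rule 1: no change — motodip
  rule 2 (unconditioned shift): motodip → motodif
  rule 3 (intervocalic voicing): motodif → mododif
  ⇒ Palurar mododif
Badenish: *motodip
  motodip → mototip   [unconditioned shift]
  mototip → mototep   [vowel merger]
  mototep (rule 3 does not apply)
  mototep (rule 4 does not apply)
  giving Badenish mototep.
*motodip is the unique common source.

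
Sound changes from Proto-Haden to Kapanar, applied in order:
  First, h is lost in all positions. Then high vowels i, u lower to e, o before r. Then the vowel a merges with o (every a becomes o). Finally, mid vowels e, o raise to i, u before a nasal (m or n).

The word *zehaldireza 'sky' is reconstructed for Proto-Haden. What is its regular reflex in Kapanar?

zeolderezo

Kapanar: *zehaldireza > zealdireza > zealdereza > zeolderezo  (by h-loss, pre-rhotic lowering, vowel merger)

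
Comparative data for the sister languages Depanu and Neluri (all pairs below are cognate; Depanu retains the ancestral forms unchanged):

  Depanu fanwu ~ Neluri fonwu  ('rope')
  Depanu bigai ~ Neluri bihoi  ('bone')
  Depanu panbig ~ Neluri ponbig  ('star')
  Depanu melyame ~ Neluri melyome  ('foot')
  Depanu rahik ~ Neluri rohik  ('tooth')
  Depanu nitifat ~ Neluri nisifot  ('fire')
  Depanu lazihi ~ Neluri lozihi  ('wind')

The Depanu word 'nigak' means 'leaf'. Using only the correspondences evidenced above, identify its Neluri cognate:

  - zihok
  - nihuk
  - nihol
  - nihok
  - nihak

bigai ~ bihoi — Depanu g corresponds to Neluri h between vowels (before a back vowel).
rahik ~ rohik, nitifat ~ nisifot — Depanu a corresponds to Neluri o after a consonant, before a consonant other than r, m, n, p, b, f, v.
Applying these to Depanu 'nigak':
  nigak → nihak   (g→h between vowels (before a back vowel))
  nihak → nihok   (a→o after a consonant, before a consonant other than r, m, n, p, b, f, v)
So the Neluri cognate is 'nihok'.

nihok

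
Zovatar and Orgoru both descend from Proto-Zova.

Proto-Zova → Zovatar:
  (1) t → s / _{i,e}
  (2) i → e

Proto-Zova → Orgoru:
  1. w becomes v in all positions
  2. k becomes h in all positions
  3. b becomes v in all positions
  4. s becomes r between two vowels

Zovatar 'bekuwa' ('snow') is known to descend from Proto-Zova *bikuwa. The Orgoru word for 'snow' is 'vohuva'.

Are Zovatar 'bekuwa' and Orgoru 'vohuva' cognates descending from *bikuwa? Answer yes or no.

no

Derive the expected Orgoru reflex of *bikuwa:
Orgoru: *bikuwa
  bikuwa → bikuva   [unconditioned shift]
  bikuva → bihuva   [unconditioned shift]
  bihuva → vihuva   [unconditioned shift]
  vihuva (rule 4 does not apply)
  giving Orgoru vihuva.
The regular Orgoru reflex would be 'vihuva', but the attested form is 'vohuva'. The correspondence is irregular, so they are not cognates (the Orgoru form has a different source).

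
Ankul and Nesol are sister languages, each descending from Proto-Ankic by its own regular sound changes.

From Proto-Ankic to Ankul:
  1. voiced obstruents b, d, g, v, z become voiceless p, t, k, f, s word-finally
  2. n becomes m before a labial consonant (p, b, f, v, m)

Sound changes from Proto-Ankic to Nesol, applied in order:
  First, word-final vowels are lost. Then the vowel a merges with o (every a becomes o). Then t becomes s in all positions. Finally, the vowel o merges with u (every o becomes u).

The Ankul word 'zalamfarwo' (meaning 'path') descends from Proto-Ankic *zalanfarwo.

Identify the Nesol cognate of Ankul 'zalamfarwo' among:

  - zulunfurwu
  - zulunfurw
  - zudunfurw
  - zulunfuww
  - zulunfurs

zulunfurw

Nesol: *zalanfarwo
  zalanfarwo → zalanfarw   [apocope]
  zalanfarw → zolonforw   [vowel merger]
  zolonforw (rule 3 does not apply)
  zolonforw → zulunfurw   [vowel merger]
  giving Nesol zulunfurw.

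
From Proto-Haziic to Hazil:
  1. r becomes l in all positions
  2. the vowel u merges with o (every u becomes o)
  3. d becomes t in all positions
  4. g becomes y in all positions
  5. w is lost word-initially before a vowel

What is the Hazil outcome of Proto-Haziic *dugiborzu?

toyibolzo

Hazil: start from *dugiborzu.
  rule 1 (unconditioned shift): dugiborzu → dugibolzu
  rule 2 (vowel merger): dugibolzu → dogibolzo
  rule 3 (unconditioned shift): dogibolzo → togibolzo
  rule 4 (unconditioned shift): togibolzo → toyibolzo
  rule 5: no change — toyibolzo
  ⇒ Hazil toyibolzo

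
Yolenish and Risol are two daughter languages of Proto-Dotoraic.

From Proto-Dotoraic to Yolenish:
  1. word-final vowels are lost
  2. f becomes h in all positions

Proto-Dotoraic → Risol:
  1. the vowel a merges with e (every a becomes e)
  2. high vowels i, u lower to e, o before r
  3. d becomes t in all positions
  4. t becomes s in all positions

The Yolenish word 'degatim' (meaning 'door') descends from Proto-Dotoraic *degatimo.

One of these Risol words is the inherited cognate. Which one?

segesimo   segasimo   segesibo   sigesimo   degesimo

Risol: start from *degatimo.
  rule 1 (vowel merger): degatimo → degetimo
  rule 2: no change — degetimo
  rule 3 (unconditioned shift): degetimo → tegetimo
  rule 4 (unconditioned shift): tegetimo → segesimo
  ⇒ Risol segesimo

segesimo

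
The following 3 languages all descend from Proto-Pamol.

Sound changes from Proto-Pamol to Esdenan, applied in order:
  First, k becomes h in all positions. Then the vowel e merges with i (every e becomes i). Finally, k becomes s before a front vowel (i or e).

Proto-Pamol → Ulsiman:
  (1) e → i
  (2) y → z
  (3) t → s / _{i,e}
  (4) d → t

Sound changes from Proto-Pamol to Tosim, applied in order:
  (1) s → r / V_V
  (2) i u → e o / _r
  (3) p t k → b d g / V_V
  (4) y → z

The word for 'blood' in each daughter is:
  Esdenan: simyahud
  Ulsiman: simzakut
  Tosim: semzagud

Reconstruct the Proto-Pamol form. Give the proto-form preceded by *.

*semyakud

Position 8: Esdenan has d, Ulsiman has t, Tosim has d. Esdenan preserves d here (none of its changes turn any other segment into d), so the proto-segment is *d.
Position 2: Esdenan has i, Ulsiman has i, Tosim has e. Taking the neighbouring segments as reconstructed: Esdenan i could go back to *e or *i; Ulsiman i could go back to *e or *i; Tosim e can only go back to *e — the one source consistent with every daughter is *e.
Continuing position by position gives *semyakud; check it forward:
Esdenan: *semyakud > semyahud > simyahud  (by unconditioned shift, vowel merger)
Ulsiman: *semyakud
  semyakud → simyakud   [vowel merger]
  simyakud → simzakud   [unconditioned shift]
  simzakud (rule 3 does not apply)
  simzakud → simzakut   [unconditioned shift]
  giving Ulsiman simzakut.
Tosim: *semyakud > semyagud > semzagud  (by intervocalic voicing, unconditioned shift)
*semyakud is the unique common source.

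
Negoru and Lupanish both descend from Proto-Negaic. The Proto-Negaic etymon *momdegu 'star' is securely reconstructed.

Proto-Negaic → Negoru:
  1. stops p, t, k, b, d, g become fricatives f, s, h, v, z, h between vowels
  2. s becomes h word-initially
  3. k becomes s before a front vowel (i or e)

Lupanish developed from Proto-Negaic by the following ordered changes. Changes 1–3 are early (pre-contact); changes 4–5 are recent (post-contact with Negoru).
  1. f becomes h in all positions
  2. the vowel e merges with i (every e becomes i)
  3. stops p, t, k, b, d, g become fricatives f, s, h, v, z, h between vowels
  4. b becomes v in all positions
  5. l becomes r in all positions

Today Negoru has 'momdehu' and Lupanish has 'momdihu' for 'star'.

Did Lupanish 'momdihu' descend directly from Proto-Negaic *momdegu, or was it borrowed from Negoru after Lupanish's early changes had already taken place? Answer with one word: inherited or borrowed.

inherited

If inherited, *momdegu would pass through all of Lupanish's changes:
Lupanish: *momdegu
  momdegu (rule 1 does not apply)
  momdegu → momdigu   [vowel merger]
  momdigu → momdihu   [intervocalic lenition]
  momdihu (rule 4 does not apply)
  momdihu (rule 5 does not apply)
  giving Lupanish momdihu.
If borrowed from Negoru 'momdehu' after the early changes, it would undergo only the recent ones:
  rule 4 (unconditioned shift): no change (momdehu)
  rule 5 (unconditioned shift): no change (momdehu)
  ⇒ as a loan: momdehu
Lupanish 'momdihu' matches the inherited outcome exactly, so it is an inherited cognate, not a loan.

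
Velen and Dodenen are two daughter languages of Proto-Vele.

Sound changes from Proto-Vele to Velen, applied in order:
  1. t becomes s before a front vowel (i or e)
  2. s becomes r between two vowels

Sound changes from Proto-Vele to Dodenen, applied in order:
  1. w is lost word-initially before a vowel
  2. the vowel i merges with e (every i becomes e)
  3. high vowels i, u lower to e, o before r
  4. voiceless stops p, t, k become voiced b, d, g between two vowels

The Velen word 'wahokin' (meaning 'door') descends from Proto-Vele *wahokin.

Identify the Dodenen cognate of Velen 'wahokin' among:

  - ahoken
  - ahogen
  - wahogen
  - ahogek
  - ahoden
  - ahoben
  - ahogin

ahogen

Dodenen: *wahokin
  wahokin → ahokin   [glide loss]
  ahokin → ahoken   [vowel merger]
  ahoken (rule 3 does not apply)
  ahoken → ahogen   [intervocalic voicing]
  giving Dodenen ahogen.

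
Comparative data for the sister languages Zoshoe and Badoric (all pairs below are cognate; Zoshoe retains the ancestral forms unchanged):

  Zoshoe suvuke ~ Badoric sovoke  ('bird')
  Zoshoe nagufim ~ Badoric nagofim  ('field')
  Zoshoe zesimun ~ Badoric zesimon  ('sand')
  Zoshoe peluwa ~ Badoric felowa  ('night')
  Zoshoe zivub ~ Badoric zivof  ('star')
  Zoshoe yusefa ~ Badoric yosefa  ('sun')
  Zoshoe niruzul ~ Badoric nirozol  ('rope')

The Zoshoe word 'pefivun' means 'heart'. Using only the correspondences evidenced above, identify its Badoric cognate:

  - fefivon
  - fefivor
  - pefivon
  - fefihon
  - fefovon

fefivon

peluwa ~ felowa — Zoshoe p corresponds to Badoric f word-initially before a front vowel.
zesimun ~ zesimon — Zoshoe u corresponds to Badoric o after a consonant, before a nasal.
Applying these to Zoshoe 'pefivun':
  pefivun → fefivun   (p→f word-initially before a front vowel)
  fefivun → fefivon   (u→o after a consonant, before a nasal)
So the Badoric cognate is 'fefivon'.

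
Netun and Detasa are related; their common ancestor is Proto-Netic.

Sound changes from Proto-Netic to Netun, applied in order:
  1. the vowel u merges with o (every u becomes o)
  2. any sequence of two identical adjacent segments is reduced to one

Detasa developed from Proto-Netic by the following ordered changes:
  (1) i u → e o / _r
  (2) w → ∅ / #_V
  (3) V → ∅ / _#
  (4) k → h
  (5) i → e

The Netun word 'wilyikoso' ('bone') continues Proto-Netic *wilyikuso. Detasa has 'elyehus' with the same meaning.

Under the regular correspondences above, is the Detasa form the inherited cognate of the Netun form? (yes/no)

Derive the expected Detasa reflex of *wilyikuso:
Detasa: *wilyikuso > ilyikuso > ilyikus > ilyihus > elyehus  (by glide loss, apocope, unconditioned shift, vowel merger)
Detasa 'elyehus' matches the regular reflex exactly, so the pair is cognate.

yes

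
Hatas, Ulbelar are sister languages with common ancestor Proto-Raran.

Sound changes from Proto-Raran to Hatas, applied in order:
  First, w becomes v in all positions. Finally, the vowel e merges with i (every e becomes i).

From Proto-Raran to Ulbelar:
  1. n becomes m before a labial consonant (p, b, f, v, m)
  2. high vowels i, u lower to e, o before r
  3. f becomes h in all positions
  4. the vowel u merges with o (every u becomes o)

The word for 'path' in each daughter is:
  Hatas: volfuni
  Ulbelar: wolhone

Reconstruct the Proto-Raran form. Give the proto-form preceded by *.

*wolfune

Position 1: Hatas has v, Ulbelar has w. Ulbelar preserves w here (none of its changes turn any other segment into w), so the proto-segment is *w.
Position 5: Hatas has u, Ulbelar has o. Hatas preserves u here (none of its changes turn any other segment into u), so the proto-segment is *u.
This points to *wolfune. Verify forward in each daughter:
Hatas: start from *wolfune.
  rule 1 (unconditioned shift): wolfune → volfune
  rule 2 (vowel merger): volfune → volfuni
  ⇒ Hatas volfuni
Ulbelar: *wolfune
  wolfune (rule 1 does not apply)
  wolfune (rule 2 does not apply)
  wolfune → wolhune   [unconditioned shift]
  wolhune → wolhone   [vowel merger]
  giving Ulbelar wolhone.
Only *wolfune yields all of Hatas volfuni, Ulbelar wolhone.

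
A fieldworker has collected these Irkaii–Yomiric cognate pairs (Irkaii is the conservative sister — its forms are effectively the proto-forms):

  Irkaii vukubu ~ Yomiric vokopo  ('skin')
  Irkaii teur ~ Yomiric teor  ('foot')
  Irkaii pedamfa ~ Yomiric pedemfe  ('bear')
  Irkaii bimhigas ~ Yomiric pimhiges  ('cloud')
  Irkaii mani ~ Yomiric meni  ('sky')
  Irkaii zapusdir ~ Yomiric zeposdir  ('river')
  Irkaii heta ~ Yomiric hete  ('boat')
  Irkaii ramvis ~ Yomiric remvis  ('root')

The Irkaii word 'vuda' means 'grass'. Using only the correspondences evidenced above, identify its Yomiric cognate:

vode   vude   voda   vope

vukubu ~ vokopo, zapusdir ~ zeposdir — Irkaii u corresponds to Yomiric o after a consonant, before a consonant other than r, m, n, p, b, f, v.
pedamfa ~ pedemfe, heta ~ hete — Irkaii a corresponds to Yomiric e word-finally.
Applying these to Irkaii 'vuda':
  vuda → voda   (u→o after a consonant, before a consonant other than r, m, n, p, b, f, v)
  voda → vode   (a→e word-finally)
So the Yomiric cognate is 'vode'.

vode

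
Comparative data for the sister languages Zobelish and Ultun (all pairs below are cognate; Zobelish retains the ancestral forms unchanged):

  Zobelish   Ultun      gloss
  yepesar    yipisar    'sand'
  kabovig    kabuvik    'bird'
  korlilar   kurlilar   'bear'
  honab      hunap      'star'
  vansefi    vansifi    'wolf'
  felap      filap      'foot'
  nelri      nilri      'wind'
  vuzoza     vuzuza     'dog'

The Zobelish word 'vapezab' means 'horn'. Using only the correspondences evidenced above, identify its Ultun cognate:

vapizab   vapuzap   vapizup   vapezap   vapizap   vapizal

yepesar ~ yipisar, felap ~ filap — Zobelish e corresponds to Ultun i after a consonant, before a consonant other than r, m, n, p, b, f, v.
honab ~ hunap — Zobelish b corresponds to Ultun p word-finally.
Applying these to Zobelish 'vapezab':
  vapezab → vapizab   (e→i after a consonant, before a consonant other than r, m, n, p, b, f, v)
  vapizab → vapizap   (b→p word-finally)
So the Ultun cognate is 'vapizap'.

vapizap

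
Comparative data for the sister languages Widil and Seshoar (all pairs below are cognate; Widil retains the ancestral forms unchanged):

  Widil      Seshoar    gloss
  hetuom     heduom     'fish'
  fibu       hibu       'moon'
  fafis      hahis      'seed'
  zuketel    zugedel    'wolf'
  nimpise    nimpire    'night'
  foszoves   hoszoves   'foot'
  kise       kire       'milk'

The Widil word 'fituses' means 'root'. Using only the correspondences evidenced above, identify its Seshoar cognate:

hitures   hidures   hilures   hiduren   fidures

fibu ~ hibu — Widil f corresponds to Seshoar h word-initially before a front vowel.
hetuom ~ heduom — Widil t corresponds to Seshoar d between vowels (before a back vowel).
nimpise ~ nimpire, kise ~ kire — Widil s corresponds to Seshoar r between vowels (before a front vowel).
Applying these to Widil 'fituses':
  fituses → hituses   (f→h word-initially before a front vowel)
  hituses → hiduses   (t→d between vowels (before a back vowel))
  hiduses → hidures   (s→r between vowels (before a front vowel))
So the Seshoar cognate is 'hidures'.

hidures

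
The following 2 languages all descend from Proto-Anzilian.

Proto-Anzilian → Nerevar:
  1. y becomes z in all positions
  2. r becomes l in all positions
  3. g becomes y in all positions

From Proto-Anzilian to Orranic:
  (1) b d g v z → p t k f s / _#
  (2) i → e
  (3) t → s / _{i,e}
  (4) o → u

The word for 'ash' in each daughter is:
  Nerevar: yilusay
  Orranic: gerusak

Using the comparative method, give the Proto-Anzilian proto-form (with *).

*girusag

Position 1: Nerevar has y, Orranic has g. Orranic preserves g here (none of its changes turn any other segment into g), so the proto-segment is *g.
Position 2: Nerevar has i, Orranic has e. Nerevar preserves i here (none of its changes turn any other segment into i), so the proto-segment is *i.
Position 7: Nerevar has y, Orranic has k. In Nerevar, y can only continue *g, so the proto-segment is *g.
This points to *girusag. Verify forward in each daughter:
Nerevar: *girusag > gilusag > yilusay  (by unconditioned shift, unconditioned shift)
Orranic: *girusag > girusak > gerusak  (by final devoicing, vowel merger)
*girusag is the unique common source.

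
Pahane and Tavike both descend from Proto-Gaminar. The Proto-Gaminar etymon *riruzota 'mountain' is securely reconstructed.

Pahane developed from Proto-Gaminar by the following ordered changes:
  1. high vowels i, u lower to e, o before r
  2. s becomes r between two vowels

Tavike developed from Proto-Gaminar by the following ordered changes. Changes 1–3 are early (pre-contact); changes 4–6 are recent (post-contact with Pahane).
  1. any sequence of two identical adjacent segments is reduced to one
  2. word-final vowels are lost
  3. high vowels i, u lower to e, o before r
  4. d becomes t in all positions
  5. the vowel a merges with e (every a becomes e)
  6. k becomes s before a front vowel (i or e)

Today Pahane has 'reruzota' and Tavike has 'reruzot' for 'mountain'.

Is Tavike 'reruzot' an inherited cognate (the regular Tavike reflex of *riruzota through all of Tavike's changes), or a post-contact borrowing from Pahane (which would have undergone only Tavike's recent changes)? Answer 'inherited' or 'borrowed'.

If inherited, *riruzota would pass through all of Tavike's changes:
Tavike: *riruzota > riruzot > reruzot  (by apocope, pre-rhotic lowering)
If borrowed from Pahane 'reruzota' after the early changes, it would undergo only the recent ones:
  rule 4 (unconditioned shift): no change (reruzota)
  rule 5 (vowel merger): reruzota → reruzote
  rule 6 (palatalisation): no change (reruzote)
  ⇒ as a loan: reruzote
Tavike 'reruzot' matches the inherited outcome exactly, so it is an inherited cognate, not a loan.

inherited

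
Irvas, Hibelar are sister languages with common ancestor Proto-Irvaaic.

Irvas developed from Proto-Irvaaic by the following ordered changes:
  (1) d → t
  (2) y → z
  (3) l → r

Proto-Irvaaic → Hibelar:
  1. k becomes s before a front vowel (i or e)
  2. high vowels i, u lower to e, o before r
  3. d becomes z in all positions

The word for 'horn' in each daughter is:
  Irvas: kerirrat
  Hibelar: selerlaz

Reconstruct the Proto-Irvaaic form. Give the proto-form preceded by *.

*kelirlad

Position 6: Irvas has r, Hibelar has l. Hibelar preserves l here (none of its changes turn any other segment into l), so the proto-segment is *l.
Position 8: Irvas has t, Hibelar has z. Taking the neighbouring segments as reconstructed: Irvas t could go back to *t or *d; Hibelar z could go back to *d or *z — the one source consistent with every daughter is *d.
Verify the candidate proto-form against each daughter:
Irvas: *kelirlad
  kelirlad → kelirlat   [unconditioned shift]
  kelirlat (rule 2 does not apply)
  kelirlat → kerirrat   [unconditioned shift]
  giving Irvas kerirrat.
Hibelar: *kelirlad > selirlad > selerlad > selerlaz  (by palatalisation, pre-rhotic lowering, unconditioned shift)
Only *kelirlad yields all of Irvas kerirrat, Hibelar selerlaz.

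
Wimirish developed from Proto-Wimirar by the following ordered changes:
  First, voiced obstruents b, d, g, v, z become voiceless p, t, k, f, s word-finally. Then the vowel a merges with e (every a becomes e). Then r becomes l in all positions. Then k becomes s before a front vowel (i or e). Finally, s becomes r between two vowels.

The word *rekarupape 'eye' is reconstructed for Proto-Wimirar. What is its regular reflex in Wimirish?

lerelupepe

Wimirish: *rekarupape
  rekarupape (rule 1 does not apply)
  rekarupape → rekerupepe   [vowel merger]
  rekerupepe → lekelupepe   [unconditioned shift]
  lekelupepe → leselupepe   [palatalisation]
  leselupepe → lerelupepe   [rhotacism]
  giving Wimirish lerelupepe.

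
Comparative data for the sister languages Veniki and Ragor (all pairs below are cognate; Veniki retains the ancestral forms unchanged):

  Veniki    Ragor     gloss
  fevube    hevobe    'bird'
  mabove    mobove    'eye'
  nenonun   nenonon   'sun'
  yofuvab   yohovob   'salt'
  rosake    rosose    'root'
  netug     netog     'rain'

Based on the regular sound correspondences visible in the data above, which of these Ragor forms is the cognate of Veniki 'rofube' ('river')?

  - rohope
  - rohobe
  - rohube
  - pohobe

rohobe

yofuvab ~ yohovob — Veniki f corresponds to Ragor h between vowels (before a back vowel).
fevube ~ hevobe — Veniki u corresponds to Ragor o after a consonant, before a labial obstruent.
Applying these to Veniki 'rofube':
  rofube → rohube   (f→h between vowels (before a back vowel))
  rohube → rohobe   (u→o after a consonant, before a labial obstruent)
So the Ragor cognate is 'rohobe'.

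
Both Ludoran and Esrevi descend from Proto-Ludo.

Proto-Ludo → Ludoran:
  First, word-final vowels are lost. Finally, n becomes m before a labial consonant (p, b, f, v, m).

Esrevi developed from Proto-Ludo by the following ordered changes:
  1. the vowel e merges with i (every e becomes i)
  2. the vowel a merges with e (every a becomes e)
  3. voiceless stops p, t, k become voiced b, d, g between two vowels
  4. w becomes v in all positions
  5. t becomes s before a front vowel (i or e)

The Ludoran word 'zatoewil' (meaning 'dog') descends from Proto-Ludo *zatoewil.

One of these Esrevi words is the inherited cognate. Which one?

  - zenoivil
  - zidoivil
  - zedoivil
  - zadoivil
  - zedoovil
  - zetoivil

Esrevi: *zatoewil
  zatoewil → zatoiwil   [vowel merger]
  zatoiwil → zetoiwil   [vowel merger]
  zetoiwil → zedoiwil   [intervocalic voicing]
  zedoiwil → zedoivil   [unconditioned shift]
  zedoivil (rule 5 does not apply)
  giving Esrevi zedoivil.

zedoivil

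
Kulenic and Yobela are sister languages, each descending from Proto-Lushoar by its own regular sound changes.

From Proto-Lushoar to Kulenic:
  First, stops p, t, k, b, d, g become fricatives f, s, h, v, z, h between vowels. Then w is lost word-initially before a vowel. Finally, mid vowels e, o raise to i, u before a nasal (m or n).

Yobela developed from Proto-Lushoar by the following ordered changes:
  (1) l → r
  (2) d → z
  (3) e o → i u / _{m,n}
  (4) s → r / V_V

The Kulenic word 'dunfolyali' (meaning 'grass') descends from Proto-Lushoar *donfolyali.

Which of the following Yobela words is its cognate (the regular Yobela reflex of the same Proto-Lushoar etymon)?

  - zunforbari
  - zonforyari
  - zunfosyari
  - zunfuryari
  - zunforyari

Yobela: *donfolyali > donforyari > zonforyari > zunforyari  (by unconditioned shift, unconditioned shift, pre-nasal raising)
The other candidates each miss or misapply at least one Yobela change.

zunforyari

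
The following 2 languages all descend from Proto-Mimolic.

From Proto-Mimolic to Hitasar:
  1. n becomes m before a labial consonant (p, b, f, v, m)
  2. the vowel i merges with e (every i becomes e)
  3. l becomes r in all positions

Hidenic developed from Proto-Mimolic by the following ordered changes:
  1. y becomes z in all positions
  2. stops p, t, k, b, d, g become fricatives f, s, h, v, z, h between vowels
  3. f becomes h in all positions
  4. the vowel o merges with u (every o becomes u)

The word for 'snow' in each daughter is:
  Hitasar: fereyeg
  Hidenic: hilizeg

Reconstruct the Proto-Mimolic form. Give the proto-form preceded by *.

*filiyeg

Position 3: Hitasar has r, Hidenic has l. Hidenic preserves l here (none of its changes turn any other segment into l), so the proto-segment is *l.
Position 1: Hitasar has f, Hidenic has h. Hitasar preserves f here (none of its changes turn any other segment into f), so the proto-segment is *f.
Continuing position by position gives *filiyeg; check it forward:
Hitasar: *filiyeg > feleyeg > fereyeg  (by vowel merger, unconditioned shift)
Hidenic: *filiyeg
  filiyeg → filizeg   [unconditioned shift]
  filizeg (rule 2 does not apply)
  filizeg → hilizeg   [unconditioned shift]
  hilizeg (rule 4 does not apply)
  giving Hidenic hilizeg.
Only *filiyeg yields all of Hitasar fereyeg, Hidenic hilizeg.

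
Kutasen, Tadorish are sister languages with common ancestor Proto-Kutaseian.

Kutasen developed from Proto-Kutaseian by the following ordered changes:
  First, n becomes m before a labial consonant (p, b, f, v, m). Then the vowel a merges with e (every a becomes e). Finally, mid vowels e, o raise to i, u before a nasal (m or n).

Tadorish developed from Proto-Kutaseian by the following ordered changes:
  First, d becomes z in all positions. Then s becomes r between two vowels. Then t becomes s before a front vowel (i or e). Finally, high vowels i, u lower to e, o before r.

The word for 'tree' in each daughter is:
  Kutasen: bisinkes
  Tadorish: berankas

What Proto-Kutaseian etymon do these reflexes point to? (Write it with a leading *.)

*bisankas

Position 4: Kutasen has i, Tadorish has a. Tadorish preserves a here (none of its changes turn any other segment into a), so the proto-segment is *a.
Position 7: Kutasen has e, Tadorish has a. Tadorish preserves a here (none of its changes turn any other segment into a), so the proto-segment is *a.
Verify the candidate proto-form against each daughter:
Kutasen: *bisankas
  bisankas (rule 1 does not apply)
  bisankas → bisenkes   [vowel merger]
  bisenkes → bisinkes   [pre-nasal raising]
  giving Kutasen bisinkes.
Tadorish: *bisankas > birankas > berankas  (by rhotacism, pre-rhotic lowering)
*bisankas is the unique common source.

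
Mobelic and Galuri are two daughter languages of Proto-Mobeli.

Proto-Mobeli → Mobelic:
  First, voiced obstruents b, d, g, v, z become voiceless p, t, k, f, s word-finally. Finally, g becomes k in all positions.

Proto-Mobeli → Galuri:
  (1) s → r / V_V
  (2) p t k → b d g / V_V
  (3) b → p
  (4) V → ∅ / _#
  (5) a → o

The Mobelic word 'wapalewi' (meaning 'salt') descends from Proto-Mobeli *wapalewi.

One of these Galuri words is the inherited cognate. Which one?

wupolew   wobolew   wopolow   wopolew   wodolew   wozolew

wopolew

Galuri: start from *wapalewi.
  rule 1: no change — wapalewi
  rule 2 (intervocalic voicing): wapalewi → wabalewi
  rule 3 (unconditioned shift): wabalewi → wapalewi
  rule 4 (apocope): wapalewi → wapalew
  rule 5 (vowel merger): wapalew → wopolew
  ⇒ Galuri wopolew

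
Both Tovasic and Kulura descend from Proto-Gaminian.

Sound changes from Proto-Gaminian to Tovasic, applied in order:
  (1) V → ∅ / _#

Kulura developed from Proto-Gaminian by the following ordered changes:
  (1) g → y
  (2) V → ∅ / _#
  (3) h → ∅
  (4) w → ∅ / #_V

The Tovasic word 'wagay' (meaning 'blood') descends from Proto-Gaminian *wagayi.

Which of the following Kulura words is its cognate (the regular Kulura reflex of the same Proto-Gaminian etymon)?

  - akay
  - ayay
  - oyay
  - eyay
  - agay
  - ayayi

Kulura: *wagayi > wayayi > wayay > ayay  (by unconditioned shift, apocope, glide loss)

ayay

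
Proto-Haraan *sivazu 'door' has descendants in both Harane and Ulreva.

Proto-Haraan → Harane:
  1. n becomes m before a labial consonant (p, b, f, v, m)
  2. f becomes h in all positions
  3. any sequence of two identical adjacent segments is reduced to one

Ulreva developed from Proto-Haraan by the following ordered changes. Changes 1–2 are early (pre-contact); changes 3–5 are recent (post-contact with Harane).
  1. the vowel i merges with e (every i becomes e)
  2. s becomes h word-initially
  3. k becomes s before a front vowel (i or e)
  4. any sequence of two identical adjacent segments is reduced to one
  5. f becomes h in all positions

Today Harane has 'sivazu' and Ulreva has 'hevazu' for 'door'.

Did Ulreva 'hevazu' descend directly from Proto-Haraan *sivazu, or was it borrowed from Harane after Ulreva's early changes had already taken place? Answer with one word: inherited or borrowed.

If inherited, *sivazu would pass through all of Ulreva's changes:
Ulreva: *sivazu > sevazu > hevazu  (by vowel merger, debuccalisation)
If borrowed from Harane 'sivazu' after the early changes, it would undergo only the recent ones:
  rule 3 (palatalisation): no change (sivazu)
  rule 4 (degemination): no change (sivazu)
  rule 5 (unconditioned shift): no change (sivazu)
  ⇒ as a loan: sivazu
Ulreva 'hevazu' matches the inherited outcome exactly, so it is an inherited cognate, not a loan.

inherited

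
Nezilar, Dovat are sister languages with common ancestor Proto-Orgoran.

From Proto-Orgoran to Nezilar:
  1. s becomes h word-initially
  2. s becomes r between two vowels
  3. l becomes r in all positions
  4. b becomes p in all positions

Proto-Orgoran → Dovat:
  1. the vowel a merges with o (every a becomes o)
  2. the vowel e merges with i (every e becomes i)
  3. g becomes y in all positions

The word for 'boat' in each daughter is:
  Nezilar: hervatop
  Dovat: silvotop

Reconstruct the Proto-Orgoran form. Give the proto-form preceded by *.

Position 3: Nezilar has r, Dovat has l. Dovat preserves l here (none of its changes turn any other segment into l), so the proto-segment is *l.
Position 1: Nezilar has h, Dovat has s. Dovat preserves s here (none of its changes turn any other segment into s), so the proto-segment is *s.
Position 2: Nezilar has e, Dovat has i. Nezilar preserves e here (none of its changes turn any other segment into e), so the proto-segment is *e.
Continuing position by position gives *selvatop; check it forward:
Nezilar: *selvatop
  selvatop → helvatop   [debuccalisation]
  helvatop (rule 2 does not apply)
  helvatop → hervatop   [unconditioned shift]
  hervatop (rule 4 does not apply)
  giving Nezilar hervatop.
Dovat: *selvatop
  selvatop → selvotop   [vowel merger]
  selvotop → silvotop   [vowel merger]
  silvotop (rule 3 does not apply)
  giving Dovat silvotop.
*selvatop is the unique common source.

*selvatop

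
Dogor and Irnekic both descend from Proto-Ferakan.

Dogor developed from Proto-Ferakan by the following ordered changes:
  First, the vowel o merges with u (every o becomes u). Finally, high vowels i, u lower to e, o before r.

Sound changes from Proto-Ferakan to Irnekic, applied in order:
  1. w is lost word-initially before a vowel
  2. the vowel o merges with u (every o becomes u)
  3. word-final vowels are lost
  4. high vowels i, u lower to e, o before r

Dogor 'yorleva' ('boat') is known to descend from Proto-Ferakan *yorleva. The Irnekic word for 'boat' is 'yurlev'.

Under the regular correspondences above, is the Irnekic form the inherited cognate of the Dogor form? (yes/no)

Derive the expected Irnekic reflex of *yorleva:
Irnekic: start from *yorleva.
  rule 1: no change — yorleva
  rule 2 (vowel merger): yorleva → yurleva
  rule 3 (apocope): yurleva → yurlev
  rule 4 (pre-rhotic lowering): yurlev → yorlev
  ⇒ Irnekic yorlev
The regular Irnekic reflex would be 'yorlev', but the attested form is 'yurlev'. The correspondence is irregular, so they are not cognates (the Irnekic form has a different source).

no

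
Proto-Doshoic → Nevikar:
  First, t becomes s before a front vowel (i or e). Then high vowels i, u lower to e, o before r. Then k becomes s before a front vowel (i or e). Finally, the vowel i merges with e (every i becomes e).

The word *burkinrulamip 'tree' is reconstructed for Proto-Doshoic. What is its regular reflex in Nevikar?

borsenrulamep

Nevikar: start from *burkinrulamip.
  rule 1: no change — burkinrulamip
  rule 2 (pre-rhotic lowering): burkinrulamip → borkinrulamip
  rule 3 (palatalisation): borkinrulamip → borsinrulamip
  rule 4 (vowel merger): borsinrulamip → borsenrulamep
  ⇒ Nevikar borsenrulamep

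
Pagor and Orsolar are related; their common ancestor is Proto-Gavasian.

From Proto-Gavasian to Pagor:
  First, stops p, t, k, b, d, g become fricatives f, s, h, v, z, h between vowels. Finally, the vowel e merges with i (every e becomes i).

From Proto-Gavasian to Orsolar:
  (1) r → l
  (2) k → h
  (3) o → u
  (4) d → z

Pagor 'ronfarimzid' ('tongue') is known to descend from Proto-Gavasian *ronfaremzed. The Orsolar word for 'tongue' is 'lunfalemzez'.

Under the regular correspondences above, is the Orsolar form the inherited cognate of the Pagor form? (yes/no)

Derive the expected Orsolar reflex of *ronfaremzed:
Orsolar: start from *ronfaremzed.
  rule 1 (unconditioned shift): ronfaremzed → lonfalemzed
  rule 2: no change — lonfalemzed
  rule 3 (vowel merger): lonfalemzed → lunfalemzed
  rule 4 (unconditioned shift): lunfalemzed → lunfalemzez
  ⇒ Orsolar lunfalemzez
Orsolar 'lunfalemzez' matches the regular reflex exactly, so the pair is cognate.

yes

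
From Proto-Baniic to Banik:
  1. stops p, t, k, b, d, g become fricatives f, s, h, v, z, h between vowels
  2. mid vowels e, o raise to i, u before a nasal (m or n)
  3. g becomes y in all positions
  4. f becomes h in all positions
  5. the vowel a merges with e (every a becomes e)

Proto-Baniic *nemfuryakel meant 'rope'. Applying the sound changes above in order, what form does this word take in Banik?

Banik: start from *nemfuryakel.
  rule 1 (intervocalic lenition): nemfuryakel → nemfuryahel
  rule 2 (pre-nasal raising): nemfuryahel → nimfuryahel
  rule 3: no change — nimfuryahel
  rule 4 (unconditioned shift): nimfuryahel → nimhuryahel
  rule 5 (vowel merger): nimhuryahel → nimhuryehel
  ⇒ Banik nimhuryehel

nimhuryehel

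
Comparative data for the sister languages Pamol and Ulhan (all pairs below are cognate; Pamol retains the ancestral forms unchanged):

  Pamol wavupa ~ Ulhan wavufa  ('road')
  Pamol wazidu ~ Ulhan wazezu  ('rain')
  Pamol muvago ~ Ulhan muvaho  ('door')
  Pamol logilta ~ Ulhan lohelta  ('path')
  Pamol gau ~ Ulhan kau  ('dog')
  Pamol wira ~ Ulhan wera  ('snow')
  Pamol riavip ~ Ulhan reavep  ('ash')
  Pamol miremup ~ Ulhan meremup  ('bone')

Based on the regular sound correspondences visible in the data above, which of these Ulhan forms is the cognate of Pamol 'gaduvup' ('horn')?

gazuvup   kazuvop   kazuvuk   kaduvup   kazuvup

gau ~ kau — Pamol g corresponds to Ulhan k word-initially before a back vowel.
wazidu ~ wazezu — Pamol d corresponds to Ulhan z between vowels (before a back vowel).
Applying these to Pamol 'gaduvup':
  gaduvup → kaduvup   (g→k word-initially before a back vowel)
  kaduvup → kazuvup   (d→z between vowels (before a back vowel))
So the Ulhan cognate is 'kazuvup'.

kazuvup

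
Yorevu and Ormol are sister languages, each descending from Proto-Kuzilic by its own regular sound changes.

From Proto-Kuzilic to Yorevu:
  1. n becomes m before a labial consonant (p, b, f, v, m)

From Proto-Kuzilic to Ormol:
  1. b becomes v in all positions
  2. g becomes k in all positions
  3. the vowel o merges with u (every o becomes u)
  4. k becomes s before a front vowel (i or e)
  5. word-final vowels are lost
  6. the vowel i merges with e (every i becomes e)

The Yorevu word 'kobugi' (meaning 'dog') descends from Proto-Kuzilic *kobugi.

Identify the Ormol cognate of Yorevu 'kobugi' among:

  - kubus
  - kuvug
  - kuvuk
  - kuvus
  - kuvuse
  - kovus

Ormol: start from *kobugi.
  rule 1 (unconditioned shift): kobugi → kovugi
  rule 2 (unconditioned shift): kovugi → kovuki
  rule 3 (vowel merger): kovuki → kuvuki
  rule 4 (palatalisation): kuvuki → kuvusi
  rule 5 (apocope): kuvusi → kuvus
  rule 6: no change — kuvus
  ⇒ Ormol kuvus
Among the options, 'kuvus' alone shows every Ormol change applied in order.

kuvus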